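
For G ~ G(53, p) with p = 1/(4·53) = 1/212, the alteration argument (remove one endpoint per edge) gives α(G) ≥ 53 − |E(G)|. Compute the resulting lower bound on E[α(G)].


E[|E(G)|] = C(53, 2)·p = 1378 · (1/212) = 13/2.
E[α(G)] ≥ n − E[|E(G)|] = 53 − 13/2 = 93/2.
Numerically: ≈ 46.500.
(This is only a lower bound; the true E[α(G)] may be larger.)

E[α(G)] ≥ 93/2 ≈ 46.500.


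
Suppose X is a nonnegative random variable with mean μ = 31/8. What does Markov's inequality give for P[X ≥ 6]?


μ = E[X] = 31/8, a = 6.
Markov: P[X ≥ 6] ≤ μ/a = (31/8)/6 = 31/48.
Numerically: ≈ 0.6458.
(Since a = 6 > μ = 3.8750, the bound 31/48 is < 1 and informative.)

P[X ≥ 6] ≤ 31/48 ≈ 0.6458.


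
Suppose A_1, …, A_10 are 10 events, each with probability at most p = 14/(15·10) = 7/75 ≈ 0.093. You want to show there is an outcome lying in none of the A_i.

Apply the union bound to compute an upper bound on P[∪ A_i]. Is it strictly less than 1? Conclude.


Union bound: P[∪_{i=1}^{10} A_i] ≤ Σ_i P[A_i] ≤ 10·p = 10·(7/75) = 14/15.
Numerically: 14/15 ≈ 0.933.
Is 14/15 < 1? YES.
Since P[∪ A_i] ≤ 14/15 < 1, the complement has P[∩ A_i^c] ≥ 1 − 14/15 = 1/15 > 0, so some outcome avoids every A_i.

10·p = 14/15 ≈ 0.933; existence CERTIFIED by the union bound.


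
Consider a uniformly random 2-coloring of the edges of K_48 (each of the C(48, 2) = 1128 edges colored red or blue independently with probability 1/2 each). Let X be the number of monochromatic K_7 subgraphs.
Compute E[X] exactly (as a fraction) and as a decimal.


Let X = Σ_S X_S over the C(48, 7) = 73629072 subsets S of size 7, where X_S = 1 if the K_7 on S is monochromatic.
For a fixed S, the K_7 on S has C(7, 2) = 21 edges. P[all 21 edges red] = (1/2)^21, and likewise for blue, so P[monochromatic] = 2·(1/2)^21 = 2^{1 − 21} = 1/1048576.
By linearity: E[X] = C(48, 7) · 2^{1 − 21} = 73629072 · 1/1048576 = 4601817/65536.
Numerically: E[X] ≈ 70.218.

E[X] = C(48,7)·2^(1−C(7,2)) = 4601817/65536 ≈ 70.218.


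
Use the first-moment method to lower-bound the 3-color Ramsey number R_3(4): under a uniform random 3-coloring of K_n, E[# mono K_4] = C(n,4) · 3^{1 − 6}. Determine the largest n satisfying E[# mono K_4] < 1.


We need C(n, 4) · 3^{1 − 6} < 1, i.e. C(n, 4) < 3^{6 − 1} = 243.
Check values of n near the boundary:
  n = 6: C(6, 4) = 15; 15 < 243? YES
  n = 7: C(7, 4) = 35; 35 < 243? YES
  n = 8: C(8, 4) = 70; 70 < 243? YES
  n = 9: C(9, 4) = 126; 126 < 243? YES
  n = 10: C(10, 4) = 210; 210 < 243? YES
  n = 11: C(11, 4) = 330; 330 < 243? NO
  n = 12: C(12, 4) = 495; 495 < 243? NO
The largest n with C(n, 4) < 243 is n = 10 (where E[X] = 70/81 ≈ 0.8642). Hence R_3(4) > 10, i.e. R_3(4) ≥ 11.

Largest n = 10; hence R_3(4) > 10.


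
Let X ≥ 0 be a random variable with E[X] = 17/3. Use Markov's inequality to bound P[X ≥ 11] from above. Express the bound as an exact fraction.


μ = E[X] = 17/3, a = 11.
Markov: P[X ≥ 11] ≤ μ/a = (17/3)/11 = 17/33.
Numerically: ≈ 0.515.
(Since a = 11 > μ = 5.667, the bound 17/33 is < 1 and informative.)

P[X ≥ 11] ≤ 17/33 ≈ 0.515.


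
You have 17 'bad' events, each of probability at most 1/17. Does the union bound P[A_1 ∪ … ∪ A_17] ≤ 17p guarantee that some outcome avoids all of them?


Union bound: P[∪_{i=1}^{17} A_i] ≤ Σ_i P[A_i] ≤ 17·p = 17·(1/17) = 1.
Numerically: 1 ≈ 1.000.
Is 1 < 1? NO.
Since the bound 1 is ≥ 1, the union bound is uninformative here; it does NOT by itself certify existence.

17·p = 1 ≈ 1.000; existence NOT certified by the union bound.


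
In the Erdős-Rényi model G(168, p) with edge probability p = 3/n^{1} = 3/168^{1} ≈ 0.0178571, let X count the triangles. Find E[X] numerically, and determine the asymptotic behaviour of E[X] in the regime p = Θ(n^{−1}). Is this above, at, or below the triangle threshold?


Number of potential triangles: C(168, 3) = 776216.
Each occurs with probability p³ ≈ (0.0178571)³ ≈ 5.69424198e-06.
By linearity: E[X] = C(168, 3)·p³ ≈ 776216 · 5.69424198e-06 ≈ 4.419962.
Here α = 1, so p = 3/n is exactly at the triangle threshold p ~ 1/n. Asymptotically E[X] → c³/6 = 3³/6 = 9/2 ≈ 4.500000, a bounded constant. In this regime the triangle count is asymptotically Poisson(c³/6).

E[X] ≈ 4.419962; in regime p = Θ(1/n^{1}) E[X] stays bounded (at the triangle threshold p ~ 1/n).


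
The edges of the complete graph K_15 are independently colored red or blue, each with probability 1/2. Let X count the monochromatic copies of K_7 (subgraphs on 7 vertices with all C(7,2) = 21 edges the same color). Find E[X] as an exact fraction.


Let X = Σ_S X_S over the C(15, 7) = 6435 subsets S of size 7, where X_S = 1 if the K_7 on S is monochromatic.
For a fixed S, the K_7 on S has C(7, 2) = 21 edges. P[all 21 edges red] = (1/2)^21, and likewise for blue, so P[monochromatic] = 2·(1/2)^21 = 2^{1 − 21} = 1/1048576.
By linearity of expectation: E[X] = C(15, 7) · 2^{1 − 21} = 6435 · 1/1048576 = 6435/1048576.
Numerically: E[X] ≈ 0.0061.

E[X] = C(15,7)·2^(1−C(7,2)) = 6435/1048576 ≈ 0.0061.


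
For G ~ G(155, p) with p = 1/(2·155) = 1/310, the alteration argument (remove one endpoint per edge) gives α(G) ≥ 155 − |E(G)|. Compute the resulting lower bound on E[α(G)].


E[|E(G)|] = C(155, 2)·p = 11935 · (1/310) = 77/2.
E[α(G)] ≥ n − E[|E(G)|] = 155 − 77/2 = 233/2.
Numerically: ≈ 116.50000.
(This is only a lower bound; the true E[α(G)] may be larger.)

E[α(G)] ≥ 233/2 ≈ 116.50000.


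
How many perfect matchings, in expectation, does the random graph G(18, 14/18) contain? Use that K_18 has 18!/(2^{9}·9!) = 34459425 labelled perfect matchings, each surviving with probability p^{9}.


K_18 has 18!/(2^{9}·9!) = 34459425 labelled perfect matchings.
For each such perfect matching H, let X_H = 1 if all 9 edges of H are present in G. Then P[X_H = 1] = p^{9} = (7/9)^{9} = 40353607/387420489.
By linearity: E[X] = Σ_H E[X_H] = 34459425 · p^{9} = 34459425 · 40353607/387420489 = 17167433257975/4782969.
Numerically: E[X] ≈ 3.59e+06.

E[X] = 34459425 · (7/9)^{9} = 17167433257975/4782969 ≈ 3.59e+06.


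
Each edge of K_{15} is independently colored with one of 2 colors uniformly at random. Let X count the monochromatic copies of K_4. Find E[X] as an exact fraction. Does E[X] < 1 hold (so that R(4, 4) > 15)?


E[X] = C(15, 4) · 2^{1 − 6} = 1365 · 2^{−5} = 1365/32.
As a reduced fraction: E[X] = 1365/32 ≈ 42.6562500.
Is E[X] < 1? NO.
Since E[X] ≥ 1, the first-moment bound is inconclusive at n = 15; it does NOT by itself certify R(4, 4) > 15.

E[X] = 1365/32 ≈ 42.6562500; E[X] ≥ 1; first-moment method inconclusive here.


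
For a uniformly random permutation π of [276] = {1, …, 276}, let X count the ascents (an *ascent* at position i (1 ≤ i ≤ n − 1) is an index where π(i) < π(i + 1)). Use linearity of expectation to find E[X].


Write X = Σ X_I over i = 1, …, 275, with X_I the indicator of one ascent.
There are 275 indicators.
For each fixed i, the pair (π(i), π(i+1)) is a uniformly random ordered pair of distinct values from {1, …, 276}; by symmetry P[π(i) < π(i+1)] = 1/2.
By linearity: E[X] = 275 · (1/2) = (276 − 1) · (1/2) = 275/2 ≈ 137.5000.

E[X] = 275/2 = 137.5000.


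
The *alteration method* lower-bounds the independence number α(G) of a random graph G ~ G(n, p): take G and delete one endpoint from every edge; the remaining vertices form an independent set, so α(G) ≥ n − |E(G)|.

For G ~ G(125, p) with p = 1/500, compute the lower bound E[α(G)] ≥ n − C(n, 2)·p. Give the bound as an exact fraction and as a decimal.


E[|E(G)|] = C(125, 2)·p = 7750 · (1/500) = 31/2.
E[α(G)] ≥ n − E[|E(G)|] = 125 − 31/2 = 219/2.
Numerically: ≈ 109.50000.
(This is only a lower bound; the true E[α(G)] may be larger.)

E[α(G)] ≥ 219/2 ≈ 109.50000.


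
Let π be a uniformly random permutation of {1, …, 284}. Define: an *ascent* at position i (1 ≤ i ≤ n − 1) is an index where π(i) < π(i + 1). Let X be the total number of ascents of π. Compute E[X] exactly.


Write X = Σ X_I over i = 1, …, 283, with X_I the indicator of one ascent.
There are 283 indicators.
For each fixed i, the pair (π(i), π(i+1)) is a uniformly random ordered pair of distinct values from {1, …, 284}; by symmetry P[π(i) < π(i+1)] = 1/2.
By linearity: E[X] = 283 · (1/2) = (284 − 1) · (1/2) = 283/2 ≈ 141.500.

E[X] = 283/2 = 141.500.


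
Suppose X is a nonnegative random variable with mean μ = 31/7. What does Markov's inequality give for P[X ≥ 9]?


μ = E[X] = 31/7, a = 9.
Markov: P[X ≥ 9] ≤ μ/a = (31/7)/9 = 31/63.
Numerically: ≈ 0.492.
(Since a = 9 > μ = 4.429, the bound 31/63 is < 1 and informative.)

P[X ≥ 9] ≤ 31/63 ≈ 0.492.


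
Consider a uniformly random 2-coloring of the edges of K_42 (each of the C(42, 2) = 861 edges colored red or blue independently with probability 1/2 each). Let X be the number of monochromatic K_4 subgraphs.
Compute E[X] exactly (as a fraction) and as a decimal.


Let X = Σ_S X_S over the C(42, 4) = 111930 subsets S of size 4, where X_S = 1 if the K_4 on S is monochromatic.
For a fixed S, the K_4 on S has C(4, 2) = 6 edges. P[all 6 edges red] = (1/2)^6, and likewise for blue, so P[monochromatic] = 2·(1/2)^6 = 2^{1 − 6} = 1/32.
Summing: E[X] = C(42, 4) · 2^{1 − 6} = 111930 · 1/32 = 55965/16.
Numerically: E[X] ≈ 3497.812.

E[X] = C(42,4)·2^(1−C(4,2)) = 55965/16 ≈ 3497.812.


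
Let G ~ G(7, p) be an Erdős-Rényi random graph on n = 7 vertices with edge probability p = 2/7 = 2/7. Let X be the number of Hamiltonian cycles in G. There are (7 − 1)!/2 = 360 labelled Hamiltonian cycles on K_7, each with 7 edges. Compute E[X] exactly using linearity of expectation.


K_7 has (7 − 1)!/2 = 360 labelled Hamiltonian cycles.
For each such Hamiltonian cycle H, let X_H = 1 if all 7 edges of H are present in G. Then P[X_H = 1] = p^{7} = (2/7)^{7} = 128/823543.
By linearity of expectation: E[X] = Σ_H E[X_H] = 360 · p^{7} = 360 · 128/823543 = 46080/823543.
Numerically: E[X] ≈ 0.05595.

E[X] = 360 · (2/7)^{7} = 46080/823543 ≈ 0.05595.


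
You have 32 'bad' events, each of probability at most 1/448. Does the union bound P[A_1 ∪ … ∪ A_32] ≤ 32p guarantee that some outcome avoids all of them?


Union bound: P[∪_{i=1}^{32} A_i] ≤ Σ_i P[A_i] ≤ 32·p = 32·(1/448) = 1/14.
Numerically: 1/14 ≈ 0.07143.
Is 1/14 < 1? YES.
Since P[∪ A_i] ≤ 1/14 < 1, the complement has P[∩ A_i^c] ≥ 1 − 1/14 = 13/14 > 0, so some outcome avoids every A_i.

32·p = 1/14 ≈ 0.07143; existence CERTIFIED by the union bound.


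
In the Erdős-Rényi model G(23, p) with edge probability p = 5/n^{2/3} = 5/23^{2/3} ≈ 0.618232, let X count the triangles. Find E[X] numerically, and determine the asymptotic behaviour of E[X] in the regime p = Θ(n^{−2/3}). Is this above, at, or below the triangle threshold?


Number of potential triangles: C(23, 3) = 1771.
Each occurs with probability p³ ≈ (0.618232)³ ≈ 2.36294896e-01.
By linearity: E[X] = C(23, 3)·p³ ≈ 1771 · 2.36294896e-01 ≈ 418.478261.
Since α = 2/3 < 1, p = c/n^{2/3} ≫ 1/n is above the triangle threshold p ~ 1/n. Asymptotically E[X] ~ (c³/6)·n^{3(1−α)} = (5³/6)·n^{1} → ∞; triangles are abundant w.h.p.

E[X] ≈ 418.478261; in regime p = Θ(1/n^{2/3}) E[X] diverges (above the triangle threshold p ~ 1/n).


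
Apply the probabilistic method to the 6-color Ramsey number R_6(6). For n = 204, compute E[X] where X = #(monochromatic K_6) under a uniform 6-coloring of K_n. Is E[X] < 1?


E[X] = C(204, 6) · 6^{1 − 15} = 92944609660 · 6^{−14} = 92944609660/78364164096.
As a reduced fraction: E[X] = 23236152415/19591041024 ≈ 1.1860601.
Is E[X] < 1? NO.
Since E[X] ≥ 1, the first-moment bound is inconclusive at n = 204; it does NOT by itself certify R_6(6) > 204.

E[X] = 23236152415/19591041024 ≈ 1.1860601; E[X] ≥ 1; first-moment method inconclusive here.


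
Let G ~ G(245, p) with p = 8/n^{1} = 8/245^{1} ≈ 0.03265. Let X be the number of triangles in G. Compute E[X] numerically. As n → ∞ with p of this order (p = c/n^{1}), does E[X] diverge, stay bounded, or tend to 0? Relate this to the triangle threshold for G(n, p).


Number of potential triangles: C(245, 3) = 2421090.
Each occurs with probability p³ ≈ (0.03265)³ ≈ 3.481543e-05.
By linearity: E[X] = C(245, 3)·p³ ≈ 2421090 · 3.481543e-05 ≈ 84.2913.
Here α = 1, so p = 8/n is exactly at the triangle threshold p ~ 1/n. Asymptotically E[X] → c³/6 = 8³/6 = 256/3 ≈ 85.3333, a bounded constant. In this regime the triangle count is asymptotically Poisson(c³/6).

E[X] ≈ 84.2913; in regime p = Θ(1/n^{1}) E[X] stays bounded (at the triangle threshold p ~ 1/n).


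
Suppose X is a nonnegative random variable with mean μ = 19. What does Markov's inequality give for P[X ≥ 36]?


μ = E[X] = 19, a = 36.
Markov: P[X ≥ 36] ≤ μ/a = (19)/36 = 19/36.
Numerically: ≈ 0.52778.
(Since a = 36 > μ = 19.00000, the bound 19/36 is < 1 and informative.)

P[X ≥ 36] ≤ 19/36 ≈ 0.52778.


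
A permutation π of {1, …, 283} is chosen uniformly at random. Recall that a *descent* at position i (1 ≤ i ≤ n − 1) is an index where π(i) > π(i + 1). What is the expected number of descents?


Write X = Σ X_I over i = 1, …, 282, with X_I the indicator of one descent.
There are 282 indicators.
For each fixed i, the pair (π(i), π(i+1)) is a uniformly random ordered pair of distinct values from {1, …, 283}; by symmetry P[π(i) > π(i+1)] = 1/2.
By linearity: E[X] = 282 · (1/2) = (283 − 1) · (1/2) = 141 ≈ 141.000000.

E[X] = 141 = 141.000000.


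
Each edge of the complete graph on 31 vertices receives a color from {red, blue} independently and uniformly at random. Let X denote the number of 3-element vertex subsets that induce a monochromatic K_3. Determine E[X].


Let X = Σ_S X_S over the C(31, 3) = 4495 subsets S of size 3, where X_S = 1 if the K_3 on S is monochromatic.
For a fixed S, the K_3 on S has C(3, 2) = 3 edges. P[all 3 edges red] = (1/2)^3, and likewise for blue, so P[monochromatic] = 2·(1/2)^3 = 2^{1 − 3} = 1/4.
By linearity of expectation: E[X] = C(31, 3) · 2^{1 − 3} = 4495 · 1/4 = 4495/4.
Numerically: E[X] ≈ 1123.7500.

E[X] = C(31,3)·2^(1−C(3,2)) = 4495/4 ≈ 1123.7500.


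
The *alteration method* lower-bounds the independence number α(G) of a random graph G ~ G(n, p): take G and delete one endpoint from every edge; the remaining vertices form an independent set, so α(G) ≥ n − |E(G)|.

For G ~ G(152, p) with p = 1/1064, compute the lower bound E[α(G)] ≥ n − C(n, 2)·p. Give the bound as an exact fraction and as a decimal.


E[|E(G)|] = C(152, 2)·p = 11476 · (1/1064) = 151/14.
E[α(G)] ≥ n − E[|E(G)|] = 152 − 151/14 = 1977/14.
Numerically: ≈ 141.2143.
(This is only a lower bound; the true E[α(G)] may be larger.)

E[α(G)] ≥ 1977/14 ≈ 141.2143.


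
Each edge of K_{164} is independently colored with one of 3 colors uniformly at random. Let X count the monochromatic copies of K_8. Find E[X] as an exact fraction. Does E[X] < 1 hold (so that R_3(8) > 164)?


E[X] = C(164, 8) · 3^{1 − 28} = 10912535409348 · 3^{−27} = 10912535409348/7625597484987.
As a reduced fraction: E[X] = 404167978124/282429536481 ≈ 1.431040.
Is E[X] < 1? NO.
Since E[X] ≥ 1, the first-moment bound is inconclusive at n = 164; it does NOT by itself certify R_3(8) > 164.

E[X] = 404167978124/282429536481 ≈ 1.431040; E[X] ≥ 1; first-moment method inconclusive here.


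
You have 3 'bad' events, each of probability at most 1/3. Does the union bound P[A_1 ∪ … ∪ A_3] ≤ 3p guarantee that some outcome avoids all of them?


Union bound: P[∪_{i=1}^{3} A_i] ≤ Σ_i P[A_i] ≤ 3·p = 3·(1/3) = 1.
Numerically: 1 ≈ 1.0000.
Is 1 < 1? NO.
Since the bound 1 is ≥ 1, the union bound is uninformative here; it does NOT by itself certify existence.

3·p = 1 ≈ 1.0000; existence NOT certified by the union bound.


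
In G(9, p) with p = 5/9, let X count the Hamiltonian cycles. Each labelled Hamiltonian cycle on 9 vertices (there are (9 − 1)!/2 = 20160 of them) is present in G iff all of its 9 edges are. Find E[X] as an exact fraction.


K_9 has (9 − 1)!/2 = 20160 labelled Hamiltonian cycles.
For each such Hamiltonian cycle H, let X_H = 1 if all 9 edges of H are present in G. Then P[X_H = 1] = p^{9} = (5/9)^{9} = 1953125/387420489.
By linearity of expectation: E[X] = Σ_H E[X_H] = 20160 · p^{9} = 20160 · 1953125/387420489 = 4375000000/43046721.
Numerically: E[X] ≈ 101.6.

E[X] = 20160 · (5/9)^{9} = 4375000000/43046721 ≈ 101.6.


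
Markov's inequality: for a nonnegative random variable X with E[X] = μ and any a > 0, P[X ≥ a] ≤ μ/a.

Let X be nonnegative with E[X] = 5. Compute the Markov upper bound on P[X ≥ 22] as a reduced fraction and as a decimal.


μ = E[X] = 5, a = 22.
Markov: P[X ≥ 22] ≤ μ/a = (5)/22 = 5/22.
Numerically: ≈ 0.227273.
(Since a = 22 > μ = 5.000000, the bound 5/22 is < 1 and informative.)

P[X ≥ 22] ≤ 5/22 ≈ 0.227273.


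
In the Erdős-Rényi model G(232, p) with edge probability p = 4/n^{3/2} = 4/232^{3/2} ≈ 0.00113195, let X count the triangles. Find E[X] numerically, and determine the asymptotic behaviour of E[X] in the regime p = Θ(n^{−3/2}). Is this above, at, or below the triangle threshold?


Number of potential triangles: C(232, 3) = 2054360.
Each occurs with probability p³ ≈ (0.00113195)³ ≈ 1.45038748e-09.
By linearity: E[X] = C(232, 3)·p³ ≈ 2054360 · 1.45038748e-09 ≈ 0.002980.
Since α = 3/2 > 1, p = c/n^{3/2} = o(1/n) is below the triangle threshold p ~ 1/n. Asymptotically E[X] ~ (c³/6)·n^{3(1−α)} = (4³/6)·n^{-1.5} → 0, so by Markov's inequality G has no triangles w.h.p.

E[X] ≈ 0.002980; in regime p = Θ(1/n^{3/2}) E[X] tends to 0 (below the triangle threshold p ~ 1/n).


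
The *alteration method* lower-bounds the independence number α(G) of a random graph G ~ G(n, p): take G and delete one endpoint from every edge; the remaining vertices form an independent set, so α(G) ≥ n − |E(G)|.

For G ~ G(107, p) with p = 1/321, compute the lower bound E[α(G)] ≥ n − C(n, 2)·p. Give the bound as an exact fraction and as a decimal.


E[|E(G)|] = C(107, 2)·p = 5671 · (1/321) = 53/3.
E[α(G)] ≥ n − E[|E(G)|] = 107 − 53/3 = 268/3.
Numerically: ≈ 89.333.
(This is only a lower bound; the true E[α(G)] may be larger.)

E[α(G)] ≥ 268/3 ≈ 89.333.


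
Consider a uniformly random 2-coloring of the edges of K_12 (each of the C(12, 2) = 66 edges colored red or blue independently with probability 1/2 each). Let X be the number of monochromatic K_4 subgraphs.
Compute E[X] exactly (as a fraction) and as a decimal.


Let X = Σ_S X_S over the C(12, 4) = 495 subsets S of size 4, where X_S = 1 if the K_4 on S is monochromatic.
For a fixed S, the K_4 on S has C(4, 2) = 6 edges. P[all 6 edges red] = (1/2)^6, and likewise for blue, so P[monochromatic] = 2·(1/2)^6 = 2^{1 − 6} = 1/32.
Summing: E[X] = C(12, 4) · 2^{1 − 6} = 495 · 1/32 = 495/32.
Numerically: E[X] ≈ 15.46875.

E[X] = C(12,4)·2^(1−C(4,2)) = 495/32 ≈ 15.46875.


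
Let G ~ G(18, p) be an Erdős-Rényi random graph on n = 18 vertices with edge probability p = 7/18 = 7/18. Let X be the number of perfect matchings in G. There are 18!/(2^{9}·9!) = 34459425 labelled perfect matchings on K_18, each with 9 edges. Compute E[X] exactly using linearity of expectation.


K_18 has 18!/(2^{9}·9!) = 34459425 labelled perfect matchings.
For each such perfect matching H, let X_H = 1 if all 9 edges of H are present in G. Then P[X_H = 1] = p^{9} = (7/18)^{9} = 40353607/198359290368.
By linearity of expectation: E[X] = Σ_H E[X_H] = 34459425 · p^{9} = 34459425 · 40353607/198359290368 = 17167433257975/2448880128.
Numerically: E[X] ≈ 7.01e+03.

E[X] = 34459425 · (7/18)^{9} = 17167433257975/2448880128 ≈ 7.01e+03.


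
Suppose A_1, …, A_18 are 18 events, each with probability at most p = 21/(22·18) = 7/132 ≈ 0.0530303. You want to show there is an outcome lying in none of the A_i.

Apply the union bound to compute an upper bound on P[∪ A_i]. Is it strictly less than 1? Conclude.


Union bound: P[∪_{i=1}^{18} A_i] ≤ Σ_i P[A_i] ≤ 18·p = 18·(7/132) = 21/22.
Numerically: 21/22 ≈ 0.9545455.
Is 21/22 < 1? YES.
Since P[∪ A_i] ≤ 21/22 < 1, the complement has P[∩ A_i^c] ≥ 1 − 21/22 = 1/22 > 0, so some outcome avoids every A_i.

18·p = 21/22 ≈ 0.9545455; existence CERTIFIED by the union bound.


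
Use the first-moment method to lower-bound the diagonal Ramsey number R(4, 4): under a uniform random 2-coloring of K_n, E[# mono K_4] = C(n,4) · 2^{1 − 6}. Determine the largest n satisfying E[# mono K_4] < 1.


We need C(n, 4) · 2^{1 − 6} < 1, i.e. C(n, 4) < 2^{6 − 1} = 32.
Check values of n near the boundary:
  n = 4: C(4, 4) = 1; 1 < 32? YES
  n = 5: C(5, 4) = 5; 5 < 32? YES
  n = 6: C(6, 4) = 15; 15 < 32? YES
  n = 7: C(7, 4) = 35; 35 < 32? NO
  n = 8: C(8, 4) = 70; 70 < 32? NO
The largest n with C(n, 4) < 32 is n = 6 (where E[X] = 15/32 ≈ 0.4688). Hence R(4, 4) > 6, i.e. R(4, 4) ≥ 7.

Largest n = 6; hence R(4, 4) > 6.


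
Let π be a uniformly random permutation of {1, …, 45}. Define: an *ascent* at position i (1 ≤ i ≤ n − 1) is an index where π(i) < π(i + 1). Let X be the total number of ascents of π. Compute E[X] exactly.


Write X = Σ X_I over i = 1, …, 44, with X_I the indicator of one ascent.
There are 44 indicators.
For each fixed i, the pair (π(i), π(i+1)) is a uniformly random ordered pair of distinct values from {1, …, 45}; by symmetry P[π(i) < π(i+1)] = 1/2.
By linearity: E[X] = 44 · (1/2) = (45 − 1) · (1/2) = 22 ≈ 22.000000.

E[X] = 22 = 22.000000.


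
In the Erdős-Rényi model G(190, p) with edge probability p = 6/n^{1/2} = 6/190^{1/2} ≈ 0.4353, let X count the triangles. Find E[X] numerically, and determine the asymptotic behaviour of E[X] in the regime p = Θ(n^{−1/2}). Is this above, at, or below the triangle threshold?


Number of potential triangles: C(190, 3) = 1125180.
Each occurs with probability p³ ≈ (0.4353)³ ≈ 8.247519e-02.
By linearity: E[X] = C(190, 3)·p³ ≈ 1125180 · 8.247519e-02 ≈ 92799.4396.
Since α = 1/2 < 1, p = c/n^{1/2} ≫ 1/n is above the triangle threshold p ~ 1/n. Asymptotically E[X] ~ (c³/6)·n^{3(1−α)} = (6³/6)·n^{1.5} → ∞; triangles are abundant w.h.p.

E[X] ≈ 92799.4396; in regime p = Θ(1/n^{1/2}) E[X] diverges (above the triangle threshold p ~ 1/n).


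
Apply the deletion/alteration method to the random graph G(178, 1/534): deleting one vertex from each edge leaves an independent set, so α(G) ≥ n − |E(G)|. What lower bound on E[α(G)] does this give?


E[|E(G)|] = C(178, 2)·p = 15753 · (1/534) = 59/2.
E[α(G)] ≥ n − E[|E(G)|] = 178 − 59/2 = 297/2.
Numerically: ≈ 148.50000.
(This is only a lower bound; the true E[α(G)] may be larger.)

E[α(G)] ≥ 297/2 ≈ 148.50000.


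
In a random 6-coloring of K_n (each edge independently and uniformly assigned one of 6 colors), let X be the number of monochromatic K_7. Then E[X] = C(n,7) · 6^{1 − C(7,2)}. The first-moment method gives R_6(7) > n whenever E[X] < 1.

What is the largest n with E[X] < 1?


We need C(n, 7) · 6^{1 − 21} < 1, i.e. C(n, 7) < 6^{21 − 1} = 3656158440062976.
Check values of n near the boundary:
  n = 563: C(563, 7) = 3426622515769596; 3426622515769596 < 3656158440062976? YES
  n = 564: C(564, 7) = 3469685994423792; 3469685994423792 < 3656158440062976? YES
  n = 565: C(565, 7) = 3513212521235560; 3513212521235560 < 3656158440062976? YES
  n = 566: C(566, 7) = 3557206237959440; 3557206237959440 < 3656158440062976? YES
  n = 567: C(567, 7) = 3601671315933933; 3601671315933933 < 3656158440062976? YES
  n = 568: C(568, 7) = 3646611956239704; 3646611956239704 < 3656158440062976? YES
  n = 569: C(569, 7) = 3692032389858348; 3692032389858348 < 3656158440062976? NO
The largest n with C(n, 7) < 3656158440062976 is n = 568 (where E[X] = 16882462760369/16926659444736 ≈ 0.997389). Hence R_6(7) > 568, i.e. R_6(7) ≥ 569.

Largest n = 568; hence R_6(7) > 568.


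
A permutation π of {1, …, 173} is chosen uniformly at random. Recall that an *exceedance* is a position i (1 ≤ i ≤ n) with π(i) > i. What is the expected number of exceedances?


Write X = Σ_{i=1}^{173} X_i, where X_i = 1_{π(i) > i}.
For each fixed i, π(i) is uniform over {1, …, 173} (marginal of a uniform permutation), so P[π(i) > i] = (n − i)/n. Summing: Σ_{i=1}^{173} (n − i)/n = (0 + 1 + … + 172)/173 = 173(173 − 1)/(2·173) = (173 − 1)/2.
Hence E[X] = Σ_{i=1}^{173} (173 − i)/173 = 86 ≈ 86.000.

E[X] = 86 = 86.000.


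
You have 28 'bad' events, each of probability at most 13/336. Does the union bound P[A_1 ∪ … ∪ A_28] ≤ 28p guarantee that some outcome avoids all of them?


Union bound: P[∪_{i=1}^{28} A_i] ≤ Σ_i P[A_i] ≤ 28·p = 28·(13/336) = 13/12.
Numerically: 13/12 ≈ 1.0833333.
Is 13/12 < 1? NO.
Since the bound 13/12 is ≥ 1, the union bound is uninformative here; it does NOT by itself certify existence.

28·p = 13/12 ≈ 1.0833333; existence NOT certified by the union bound.


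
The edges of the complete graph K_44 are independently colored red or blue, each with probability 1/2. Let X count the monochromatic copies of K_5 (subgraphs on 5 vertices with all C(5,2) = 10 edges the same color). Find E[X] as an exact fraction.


Let X = Σ_S X_S over the C(44, 5) = 1086008 subsets S of size 5, where X_S = 1 if the K_5 on S is monochromatic.
For a fixed S, the K_5 on S has C(5, 2) = 10 edges. P[all 10 edges red] = (1/2)^10, and likewise for blue, so P[monochromatic] = 2·(1/2)^10 = 2^{1 − 10} = 1/512.
Summing: E[X] = C(44, 5) · 2^{1 − 10} = 1086008 · 1/512 = 135751/64.
Numerically: E[X] ≈ 2121.1094.

E[X] = C(44,5)·2^(1−C(5,2)) = 135751/64 ≈ 2121.1094.


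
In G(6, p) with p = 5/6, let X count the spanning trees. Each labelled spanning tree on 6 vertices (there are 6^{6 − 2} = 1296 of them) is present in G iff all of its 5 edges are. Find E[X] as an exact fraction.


K_6 has 6^{6 − 2} = 1296 labelled spanning trees.
For each such spanning tree H, let X_H = 1 if all 5 edges of H are present in G. Then P[X_H = 1] = p^{5} = (5/6)^{5} = 3125/7776.
By linearity of expectation: E[X] = Σ_H E[X_H] = 1296 · p^{5} = 1296 · 3125/7776 = 3125/6.
Numerically: E[X] ≈ 520.8.

E[X] = 1296 · (5/6)^{5} = 3125/6 ≈ 520.8.


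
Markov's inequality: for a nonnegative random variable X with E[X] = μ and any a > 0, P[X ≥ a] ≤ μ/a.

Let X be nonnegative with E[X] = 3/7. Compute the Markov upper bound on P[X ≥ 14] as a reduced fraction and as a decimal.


μ = E[X] = 3/7, a = 14.
Markov: P[X ≥ 14] ≤ μ/a = (3/7)/14 = 3/98.
Numerically: ≈ 0.03061.
(Since a = 14 > μ = 0.42857, the bound 3/98 is < 1 and informative.)

P[X ≥ 14] ≤ 3/98 ≈ 0.03061.


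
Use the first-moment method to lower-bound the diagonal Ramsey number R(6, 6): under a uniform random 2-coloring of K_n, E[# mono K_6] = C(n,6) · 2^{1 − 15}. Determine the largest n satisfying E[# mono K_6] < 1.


We need C(n, 6) · 2^{1 − 15} < 1, i.e. C(n, 6) < 2^{15 − 1} = 16384.
Check values of n near the boundary:
  n = 16: C(16, 6) = 8008; 8008 < 16384? YES
  n = 17: C(17, 6) = 12376; 12376 < 16384? YES
  n = 18: C(18, 6) = 18564; 18564 < 16384? NO
  n = 19: C(19, 6) = 27132; 27132 < 16384? NO
The largest n with C(n, 6) < 16384 is n = 17 (where E[X] = 1547/2048 ≈ 0.7553711). Hence R(6, 6) > 17, i.e. R(6, 6) ≥ 18.

Largest n = 17; hence R(6, 6) > 17.


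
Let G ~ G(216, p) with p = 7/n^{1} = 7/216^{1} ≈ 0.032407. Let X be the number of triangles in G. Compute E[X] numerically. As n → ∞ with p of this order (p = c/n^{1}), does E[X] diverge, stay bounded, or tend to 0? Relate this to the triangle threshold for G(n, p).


Number of potential triangles: C(216, 3) = 1656360.
Each occurs with probability p³ ≈ (0.032407)³ ≈ 3.4035557e-05.
By linearity: E[X] = C(216, 3)·p³ ≈ 1656360 · 3.4035557e-05 ≈ 56.37514.
Here α = 1, so p = 7/n is exactly at the triangle threshold p ~ 1/n. Asymptotically E[X] → c³/6 = 7³/6 = 343/6 ≈ 57.16667, a bounded constant. In this regime the triangle count is asymptotically Poisson(c³/6).

E[X] ≈ 56.37514; in regime p = Θ(1/n^{1}) E[X] stays bounded (at the triangle threshold p ~ 1/n).


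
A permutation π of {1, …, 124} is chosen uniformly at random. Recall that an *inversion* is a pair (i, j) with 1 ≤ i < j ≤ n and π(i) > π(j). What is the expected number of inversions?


Write X = Σ X_I over the C(124, 2) = 7626 pairs i < j, with X_I the indicator of one inversion.
There are 7626 indicators.
For each fixed pair i < j, the values π(i) and π(j) are two distinct elements of {1, …, 124} in uniformly random order; by symmetry P[π(i) > π(j)] = 1/2.
By linearity: E[X] = 7626 · (1/2) = C(124, 2) · (1/2) = 7626/2 = 3813 ≈ 3813.00000.

E[X] = 3813 = 3813.00000.


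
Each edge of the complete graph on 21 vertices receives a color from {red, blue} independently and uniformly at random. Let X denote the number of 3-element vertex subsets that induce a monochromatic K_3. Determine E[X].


Let X = Σ_S X_S over the C(21, 3) = 1330 subsets S of size 3, where X_S = 1 if the K_3 on S is monochromatic.
For a fixed S, the K_3 on S has C(3, 2) = 3 edges. P[all 3 edges red] = (1/2)^3, and likewise for blue, so P[monochromatic] = 2·(1/2)^3 = 2^{1 − 3} = 1/4.
By linearity of expectation: E[X] = C(21, 3) · 2^{1 − 3} = 1330 · 1/4 = 665/2.
Numerically: E[X] ≈ 332.50000.

E[X] = C(21,3)·2^(1−C(3,2)) = 665/2 ≈ 332.50000.


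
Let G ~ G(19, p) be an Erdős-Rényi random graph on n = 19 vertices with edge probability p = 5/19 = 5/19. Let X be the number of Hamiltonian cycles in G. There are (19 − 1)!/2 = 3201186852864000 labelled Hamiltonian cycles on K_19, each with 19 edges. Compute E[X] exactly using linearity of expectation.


K_19 has (19 − 1)!/2 = 3201186852864000 labelled Hamiltonian cycles.
For each such Hamiltonian cycle H, let X_H = 1 if all 19 edges of H are present in G. Then P[X_H = 1] = p^{19} = (5/19)^{19} = 19073486328125/1978419655660313589123979.
Summing the indicators: E[X] = Σ_H E[X_H] = 3201186852864000 · p^{19} = 3201186852864000 · 19073486328125/1978419655660313589123979 = 61057793671875000000000000000/1978419655660313589123979.
Numerically: E[X] ≈ 3.09e+04.

E[X] = 3201186852864000 · (5/19)^{19} = 61057793671875000000000000000/1978419655660313589123979 ≈ 3.09e+04.


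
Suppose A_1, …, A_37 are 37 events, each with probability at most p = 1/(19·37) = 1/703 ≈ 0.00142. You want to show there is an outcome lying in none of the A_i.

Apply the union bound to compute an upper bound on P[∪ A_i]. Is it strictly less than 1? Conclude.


Union bound: P[∪_{i=1}^{37} A_i] ≤ Σ_i P[A_i] ≤ 37·p = 37·(1/703) = 1/19.
Numerically: 1/19 ≈ 0.05263.
Is 1/19 < 1? YES.
Since P[∪ A_i] ≤ 1/19 < 1, the complement has P[∩ A_i^c] ≥ 1 − 1/19 = 18/19 > 0, so some outcome avoids every A_i.

37·p = 1/19 ≈ 0.05263; existence CERTIFIED by the union bound.


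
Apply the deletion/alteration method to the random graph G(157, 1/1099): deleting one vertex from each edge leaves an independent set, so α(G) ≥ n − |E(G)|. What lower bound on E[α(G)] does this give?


E[|E(G)|] = C(157, 2)·p = 12246 · (1/1099) = 78/7.
E[α(G)] ≥ n − E[|E(G)|] = 157 − 78/7 = 1021/7.
Numerically: ≈ 145.857143.
(This is only a lower bound; the true E[α(G)] may be larger.)

E[α(G)] ≥ 1021/7 ≈ 145.857143.


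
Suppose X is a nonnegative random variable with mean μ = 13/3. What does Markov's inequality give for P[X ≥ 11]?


μ = E[X] = 13/3, a = 11.
Markov: P[X ≥ 11] ≤ μ/a = (13/3)/11 = 13/33.
Numerically: ≈ 0.3939.
(Since a = 11 > μ = 4.3333, the bound 13/33 is < 1 and informative.)

P[X ≥ 11] ≤ 13/33 ≈ 0.3939.


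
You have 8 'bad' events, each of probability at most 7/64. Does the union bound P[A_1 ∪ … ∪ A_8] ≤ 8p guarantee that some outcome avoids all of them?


Union bound: P[∪_{i=1}^{8} A_i] ≤ Σ_i P[A_i] ≤ 8·p = 8·(7/64) = 7/8.
Numerically: 7/8 ≈ 0.87500.
Is 7/8 < 1? YES.
Since P[∪ A_i] ≤ 7/8 < 1, the complement has P[∩ A_i^c] ≥ 1 − 7/8 = 1/8 > 0, so some outcome avoids every A_i.

8·p = 7/8 ≈ 0.87500; existence CERTIFIED by the union bound.


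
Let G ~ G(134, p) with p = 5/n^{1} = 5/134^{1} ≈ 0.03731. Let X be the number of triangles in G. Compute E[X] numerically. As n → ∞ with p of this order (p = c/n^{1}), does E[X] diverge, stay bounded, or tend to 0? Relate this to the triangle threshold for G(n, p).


Number of potential triangles: C(134, 3) = 392084.
Each occurs with probability p³ ≈ (0.03731)³ ≈ 5.195120e-05.
By linearity: E[X] = C(134, 3)·p³ ≈ 392084 · 5.195120e-05 ≈ 20.3692.
Here α = 1, so p = 5/n is exactly at the triangle threshold p ~ 1/n. Asymptotically E[X] → c³/6 = 5³/6 = 125/6 ≈ 20.8333, a bounded constant. In this regime the triangle count is asymptotically Poisson(c³/6).

E[X] ≈ 20.3692; in regime p = Θ(1/n^{1}) E[X] stays bounded (at the triangle threshold p ~ 1/n).


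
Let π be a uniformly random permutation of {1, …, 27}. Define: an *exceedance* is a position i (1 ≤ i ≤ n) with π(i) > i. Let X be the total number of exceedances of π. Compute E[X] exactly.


Write X = Σ_{i=1}^{27} X_i, where X_i = 1_{π(i) > i}.
For each fixed i, π(i) is uniform over {1, …, 27} (marginal of a uniform permutation), so P[π(i) > i] = (n − i)/n. Summing: Σ_{i=1}^{27} (n − i)/n = (0 + 1 + … + 26)/27 = 27(27 − 1)/(2·27) = (27 − 1)/2.
Hence E[X] = Σ_{i=1}^{27} (27 − i)/27 = 13 ≈ 13.0000.

E[X] = 13 = 13.0000.


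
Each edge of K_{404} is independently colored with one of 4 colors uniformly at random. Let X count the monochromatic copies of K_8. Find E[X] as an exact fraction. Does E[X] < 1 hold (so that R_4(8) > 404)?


E[X] = C(404, 8) · 4^{1 − 28} = 16415071523485570 · 4^{−27} = 16415071523485570/18014398509481984.
As a reduced fraction: E[X] = 8207535761742785/9007199254740992 ≈ 0.91122.
Is E[X] < 1? YES.
Since E[X] < 1, there exists a 4-coloring of K_{404} with no monochromatic K_8; hence R_4(8) > 404.

E[X] = 8207535761742785/9007199254740992 ≈ 0.91122; E[X] < 1, so R_4(8) > 404.


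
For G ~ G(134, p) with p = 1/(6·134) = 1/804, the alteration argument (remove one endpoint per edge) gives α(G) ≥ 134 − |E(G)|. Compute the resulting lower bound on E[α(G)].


E[|E(G)|] = C(134, 2)·p = 8911 · (1/804) = 133/12.
E[α(G)] ≥ n − E[|E(G)|] = 134 − 133/12 = 1475/12.
Numerically: ≈ 122.917.
(This is only a lower bound; the true E[α(G)] may be larger.)

E[α(G)] ≥ 1475/12 ≈ 122.917.


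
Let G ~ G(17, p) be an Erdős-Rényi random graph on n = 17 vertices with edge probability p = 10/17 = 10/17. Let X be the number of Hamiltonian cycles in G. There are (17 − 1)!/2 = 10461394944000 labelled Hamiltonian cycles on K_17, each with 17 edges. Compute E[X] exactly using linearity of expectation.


K_17 has (17 − 1)!/2 = 10461394944000 labelled Hamiltonian cycles.
For each such Hamiltonian cycle H, let X_H = 1 if all 17 edges of H are present in G. Then P[X_H = 1] = p^{17} = (10/17)^{17} = 100000000000000000/827240261886336764177.
By linearity of expectation: E[X] = Σ_H E[X_H] = 10461394944000 · p^{17} = 10461394944000 · 100000000000000000/827240261886336764177 = 1046139494400000000000000000000/827240261886336764177.
Numerically: E[X] ≈ 1.26e+09.

E[X] = 10461394944000 · (10/17)^{17} = 1046139494400000000000000000000/827240261886336764177 ≈ 1.26e+09.


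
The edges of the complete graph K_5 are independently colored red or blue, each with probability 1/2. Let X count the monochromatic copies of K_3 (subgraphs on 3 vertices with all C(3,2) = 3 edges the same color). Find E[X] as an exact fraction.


Let X = Σ_S X_S over the C(5, 3) = 10 subsets S of size 3, where X_S = 1 if the K_3 on S is monochromatic.
For a fixed S, the K_3 on S has C(3, 2) = 3 edges. P[all 3 edges red] = (1/2)^3, and likewise for blue, so P[monochromatic] = 2·(1/2)^3 = 2^{1 − 3} = 1/4.
Summing: E[X] = C(5, 3) · 2^{1 − 3} = 10 · 1/4 = 5/2.
Numerically: E[X] ≈ 2.500000.

E[X] = C(5,3)·2^(1−C(3,2)) = 5/2 ≈ 2.500000.


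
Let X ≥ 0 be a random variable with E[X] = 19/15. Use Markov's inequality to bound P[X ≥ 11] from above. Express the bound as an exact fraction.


μ = E[X] = 19/15, a = 11.
Markov: P[X ≥ 11] ≤ μ/a = (19/15)/11 = 19/165.
Numerically: ≈ 0.11515.
(Since a = 11 > μ = 1.26667, the bound 19/165 is < 1 and informative.)

P[X ≥ 11] ≤ 19/165 ≈ 0.11515.


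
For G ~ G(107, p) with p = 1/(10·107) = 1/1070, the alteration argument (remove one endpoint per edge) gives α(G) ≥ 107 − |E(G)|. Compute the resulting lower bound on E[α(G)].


E[|E(G)|] = C(107, 2)·p = 5671 · (1/1070) = 53/10.
E[α(G)] ≥ n − E[|E(G)|] = 107 − 53/10 = 1017/10.
Numerically: ≈ 101.7000.
(This is only a lower bound; the true E[α(G)] may be larger.)

E[α(G)] ≥ 1017/10 ≈ 101.7000.


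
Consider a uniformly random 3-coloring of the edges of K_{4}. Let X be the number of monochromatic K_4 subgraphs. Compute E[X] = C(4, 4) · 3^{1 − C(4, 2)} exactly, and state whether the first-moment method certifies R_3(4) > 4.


E[X] = C(4, 4) · 3^{1 − 6} = 1 · 3^{−5} = 1/243.
As a reduced fraction: E[X] = 1/243 ≈ 0.004115.
Is E[X] < 1? YES.
Since E[X] < 1, there exists a 3-coloring of K_{4} with no monochromatic K_4; hence R_3(4) > 4.

E[X] = 1/243 ≈ 0.004115; E[X] < 1, so R_3(4) > 4.


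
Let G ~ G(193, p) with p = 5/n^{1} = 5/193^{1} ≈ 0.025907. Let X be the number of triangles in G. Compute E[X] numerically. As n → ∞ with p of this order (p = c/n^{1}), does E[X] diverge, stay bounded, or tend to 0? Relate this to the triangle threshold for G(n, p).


Number of potential triangles: C(193, 3) = 1179616.
Each occurs with probability p³ ≈ (0.025907)³ ≈ 1.7387538e-05.
By linearity: E[X] = C(193, 3)·p³ ≈ 1179616 · 1.7387538e-05 ≈ 20.51062.
Here α = 1, so p = 5/n is exactly at the triangle threshold p ~ 1/n. Asymptotically E[X] → c³/6 = 5³/6 = 125/6 ≈ 20.83333, a bounded constant. In this regime the triangle count is asymptotically Poisson(c³/6).

E[X] ≈ 20.51062; in regime p = Θ(1/n^{1}) E[X] stays bounded (at the triangle threshold p ~ 1/n).


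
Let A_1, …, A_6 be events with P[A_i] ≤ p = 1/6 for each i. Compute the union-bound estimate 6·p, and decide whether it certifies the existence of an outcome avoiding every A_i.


Union bound: P[∪_{i=1}^{6} A_i] ≤ Σ_i P[A_i] ≤ 6·p = 6·(1/6) = 1.
Numerically: 1 ≈ 1.0000.
Is 1 < 1? NO.
Since the bound 1 is ≥ 1, the union bound is uninformative here; it does NOT by itself certify existence.

6·p = 1 ≈ 1.0000; existence NOT certified by the union bound.


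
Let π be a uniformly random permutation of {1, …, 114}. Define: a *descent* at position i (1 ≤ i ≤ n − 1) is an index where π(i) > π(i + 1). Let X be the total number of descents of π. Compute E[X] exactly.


Write X = Σ X_I over i = 1, …, 113, with X_I the indicator of one descent.
There are 113 indicators.
For each fixed i, the pair (π(i), π(i+1)) is a uniformly random ordered pair of distinct values from {1, …, 114}; by symmetry P[π(i) > π(i+1)] = 1/2.
By linearity: E[X] = 113 · (1/2) = (114 − 1) · (1/2) = 113/2 ≈ 56.500.

E[X] = 113/2 = 56.500.


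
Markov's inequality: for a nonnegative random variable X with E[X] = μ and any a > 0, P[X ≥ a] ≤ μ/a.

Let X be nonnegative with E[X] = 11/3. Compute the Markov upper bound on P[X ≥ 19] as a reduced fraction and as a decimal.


μ = E[X] = 11/3, a = 19.
Markov: P[X ≥ 19] ≤ μ/a = (11/3)/19 = 11/57.
Numerically: ≈ 0.19298.
(Since a = 19 > μ = 3.66667, the bound 11/57 is < 1 and informative.)

P[X ≥ 19] ≤ 11/57 ≈ 0.19298.


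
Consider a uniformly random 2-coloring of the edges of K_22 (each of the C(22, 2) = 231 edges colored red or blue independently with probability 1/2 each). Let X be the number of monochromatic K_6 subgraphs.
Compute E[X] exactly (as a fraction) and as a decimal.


Let X = Σ_S X_S over the C(22, 6) = 74613 subsets S of size 6, where X_S = 1 if the K_6 on S is monochromatic.
For a fixed S, the K_6 on S has C(6, 2) = 15 edges. P[all 15 edges red] = (1/2)^15, and likewise for blue, so P[monochromatic] = 2·(1/2)^15 = 2^{1 − 15} = 1/16384.
By linearity: E[X] = C(22, 6) · 2^{1 − 15} = 74613 · 1/16384 = 74613/16384.
Numerically: E[X] ≈ 4.55402.

E[X] = C(22,6)·2^(1−C(6,2)) = 74613/16384 ≈ 4.55402.
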